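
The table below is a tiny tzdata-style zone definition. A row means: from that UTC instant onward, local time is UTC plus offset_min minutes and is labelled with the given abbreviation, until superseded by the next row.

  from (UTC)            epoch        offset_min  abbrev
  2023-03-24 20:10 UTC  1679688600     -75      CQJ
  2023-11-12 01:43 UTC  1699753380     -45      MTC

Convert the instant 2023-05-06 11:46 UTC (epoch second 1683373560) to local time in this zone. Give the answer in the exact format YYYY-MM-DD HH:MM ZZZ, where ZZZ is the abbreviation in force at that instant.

2023-05-06 10:31 CQJ

Query: 2023-05-06 11:46 UTC
Rule 1/2 (CQJ, -01:15): 2023-03-24 20:10 UTC ≤ query < 2023-11-12 01:43 UTC
11·60 + 46 - 75 = 631 min
631 = 0·1440 + 631; 631 = 10·60 + 31 → 10:31, same day
→ 2023-05-06 10:31 CQJ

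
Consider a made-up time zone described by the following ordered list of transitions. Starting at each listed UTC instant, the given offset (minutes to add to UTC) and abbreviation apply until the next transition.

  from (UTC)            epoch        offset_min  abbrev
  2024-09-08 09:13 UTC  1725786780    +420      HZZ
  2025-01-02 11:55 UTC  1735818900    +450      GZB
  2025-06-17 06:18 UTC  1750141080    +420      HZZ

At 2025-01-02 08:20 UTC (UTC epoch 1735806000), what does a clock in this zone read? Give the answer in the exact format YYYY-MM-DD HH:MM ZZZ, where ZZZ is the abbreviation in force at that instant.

Query: 2025-01-02 08:20 UTC
Rule 1/3 (HZZ, +07:00): 2024-09-08 09:13 UTC ≤ query < 2025-01-02 11:55 UTC
8·60 + 20 + 420 = 920 min
920 = 0·1440 + 920; 920 = 15·60 + 20 → 15:20, same day
→ 2025-01-02 15:20 HZZ

2025-01-02 15:20 HZZ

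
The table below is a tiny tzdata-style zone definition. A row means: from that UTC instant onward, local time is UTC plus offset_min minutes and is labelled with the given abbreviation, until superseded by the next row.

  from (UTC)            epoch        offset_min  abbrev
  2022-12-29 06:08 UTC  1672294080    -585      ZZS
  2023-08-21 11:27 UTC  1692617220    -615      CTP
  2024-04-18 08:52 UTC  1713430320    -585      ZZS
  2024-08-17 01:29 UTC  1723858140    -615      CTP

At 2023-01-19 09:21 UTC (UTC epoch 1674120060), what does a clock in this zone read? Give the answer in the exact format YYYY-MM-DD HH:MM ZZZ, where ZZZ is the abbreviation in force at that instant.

Query: 2023-01-19 09:21 UTC
Rule 1/4 (ZZS, -09:45): 2022-12-29 06:08 UTC ≤ query < 2023-08-21 11:27 UTC
9·60 + 21 - 585 = -24 min
-24 = -1·1440 + 1416; 1416 = 23·60 + 36 → 23:36, 2023-01-19 - 1 day = 2023-01-18
→ 2023-01-18 23:36 ZZS

2023-01-18 23:36 ZZS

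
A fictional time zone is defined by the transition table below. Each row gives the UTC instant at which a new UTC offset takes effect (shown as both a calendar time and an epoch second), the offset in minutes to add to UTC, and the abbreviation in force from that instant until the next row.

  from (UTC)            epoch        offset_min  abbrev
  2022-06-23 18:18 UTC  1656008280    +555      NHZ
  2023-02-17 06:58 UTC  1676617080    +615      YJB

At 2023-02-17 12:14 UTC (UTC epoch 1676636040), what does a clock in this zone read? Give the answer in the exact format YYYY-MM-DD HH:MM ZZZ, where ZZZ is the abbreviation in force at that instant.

Query: 2023-02-17 12:14 UTC
Rule 2/2 (YJB, +10:15): 2023-02-17 06:58 UTC ≤ query < +∞
12·60 + 14 + 615 = 1349 min
1349 = 0·1440 + 1349; 1349 = 22·60 + 29 → 22:29, same day
→ 2023-02-17 22:29 YJB

2023-02-17 22:29 YJB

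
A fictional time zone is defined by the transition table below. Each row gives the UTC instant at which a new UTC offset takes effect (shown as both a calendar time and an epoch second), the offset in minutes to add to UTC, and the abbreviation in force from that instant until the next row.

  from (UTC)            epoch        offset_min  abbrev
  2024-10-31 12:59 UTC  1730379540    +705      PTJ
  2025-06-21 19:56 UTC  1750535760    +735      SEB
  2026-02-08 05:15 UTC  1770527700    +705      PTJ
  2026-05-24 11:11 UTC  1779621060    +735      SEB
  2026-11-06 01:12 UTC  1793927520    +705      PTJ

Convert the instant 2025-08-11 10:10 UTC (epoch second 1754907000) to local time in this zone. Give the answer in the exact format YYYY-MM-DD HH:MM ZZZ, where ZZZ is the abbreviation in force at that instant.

2025-08-11 22:25 SEB

Query: 2025-08-11 10:10 UTC
Rule 2/5 (SEB, +12:15): 2025-06-21 19:56 UTC ≤ query < 2026-02-08 05:15 UTC
10·60 + 10 + 735 = 1345 min
1345 = 0·1440 + 1345; 1345 = 22·60 + 25 → 22:25, same day
→ 2025-08-11 22:25 SEB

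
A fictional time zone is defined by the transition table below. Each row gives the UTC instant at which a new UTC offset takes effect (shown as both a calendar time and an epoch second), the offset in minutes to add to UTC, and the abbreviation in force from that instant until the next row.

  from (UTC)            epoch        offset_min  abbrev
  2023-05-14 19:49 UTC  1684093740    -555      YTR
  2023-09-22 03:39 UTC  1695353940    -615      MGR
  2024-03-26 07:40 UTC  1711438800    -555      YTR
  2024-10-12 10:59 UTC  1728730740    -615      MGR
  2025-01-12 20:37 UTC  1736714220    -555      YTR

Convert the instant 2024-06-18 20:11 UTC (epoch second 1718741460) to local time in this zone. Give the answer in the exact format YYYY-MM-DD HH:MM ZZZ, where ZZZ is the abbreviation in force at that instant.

Query: 2024-06-18 20:11 UTC
Rule 3/5 (YTR, -09:15): 2024-03-26 07:40 UTC ≤ query < 2024-10-12 10:59 UTC
20·60 + 11 - 555 = 656 min
656 = 0·1440 + 656; 656 = 10·60 + 56 → 10:56, same day
→ 2024-06-18 10:56 YTR

2024-06-18 10:56 YTR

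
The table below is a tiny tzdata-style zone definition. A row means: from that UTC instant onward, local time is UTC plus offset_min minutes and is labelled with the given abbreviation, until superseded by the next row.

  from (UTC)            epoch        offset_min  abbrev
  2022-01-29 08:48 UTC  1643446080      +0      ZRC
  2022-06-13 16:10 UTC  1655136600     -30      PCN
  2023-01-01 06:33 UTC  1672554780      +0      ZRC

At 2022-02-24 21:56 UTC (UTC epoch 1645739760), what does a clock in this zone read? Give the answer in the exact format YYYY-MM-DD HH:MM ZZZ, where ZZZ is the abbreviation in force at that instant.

2022-02-24 21:56 ZRC

Query: 2022-02-24 21:56 UTC
Rule 1/3 (ZRC, +00:00): 2022-01-29 08:48 UTC ≤ query < 2022-06-13 16:10 UTC
21·60 + 56 + 0 = 1316 min
1316 = 0·1440 + 1316; 1316 = 21·60 + 56 → 21:56, same day
→ 2022-02-24 21:56 ZRC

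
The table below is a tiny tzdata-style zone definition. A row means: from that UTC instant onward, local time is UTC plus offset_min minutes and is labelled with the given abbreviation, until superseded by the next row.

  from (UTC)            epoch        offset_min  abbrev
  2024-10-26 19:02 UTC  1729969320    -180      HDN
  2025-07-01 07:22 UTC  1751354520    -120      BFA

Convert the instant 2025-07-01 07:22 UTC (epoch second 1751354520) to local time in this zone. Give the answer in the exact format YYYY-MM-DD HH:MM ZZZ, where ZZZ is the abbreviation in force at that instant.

2025-07-01 05:22 BFA

Query: 2025-07-01 07:22 UTC
Rule 2/2 (BFA, -02:00): 2025-07-01 07:22 UTC ≤ query < +∞
7·60 + 22 - 120 = 322 min
322 = 0·1440 + 322; 322 = 5·60 + 22 → 05:22, same day
→ 2025-07-01 05:22 BFA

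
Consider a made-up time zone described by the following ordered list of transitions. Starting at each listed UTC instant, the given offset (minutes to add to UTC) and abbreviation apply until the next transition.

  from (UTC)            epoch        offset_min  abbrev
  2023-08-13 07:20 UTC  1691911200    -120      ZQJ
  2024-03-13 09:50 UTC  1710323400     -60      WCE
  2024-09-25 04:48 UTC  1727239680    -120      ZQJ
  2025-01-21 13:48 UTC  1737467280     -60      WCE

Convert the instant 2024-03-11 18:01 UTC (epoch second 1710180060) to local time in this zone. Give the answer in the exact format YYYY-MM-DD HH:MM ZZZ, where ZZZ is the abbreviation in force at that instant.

2024-03-11 16:01 ZQJ

Query: 2024-03-11 18:01 UTC
Rule 1/4 (ZQJ, -02:00): 2023-08-13 07:20 UTC ≤ query < 2024-03-13 09:50 UTC
18·60 + 1 - 120 = 961 min
961 = 0·1440 + 961; 961 = 16·60 + 1 → 16:01, same day
→ 2024-03-11 16:01 ZQJ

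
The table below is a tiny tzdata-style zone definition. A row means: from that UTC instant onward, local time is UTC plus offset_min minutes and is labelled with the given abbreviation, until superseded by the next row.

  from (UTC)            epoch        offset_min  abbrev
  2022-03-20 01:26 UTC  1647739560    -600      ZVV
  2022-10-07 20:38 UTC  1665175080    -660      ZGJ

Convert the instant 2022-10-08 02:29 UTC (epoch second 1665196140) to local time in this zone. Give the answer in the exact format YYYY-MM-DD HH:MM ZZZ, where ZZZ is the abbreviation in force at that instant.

Query: 2022-10-08 02:29 UTC
Rule 2/2 (ZGJ, -11:00): 2022-10-07 20:38 UTC ≤ query < +∞
2·60 + 29 - 660 = -511 min
-511 = -1·1440 + 929; 929 = 15·60 + 29 → 15:29, 2022-10-08 - 1 day = 2022-10-07
→ 2022-10-07 15:29 ZGJ

2022-10-07 15:29 ZGJ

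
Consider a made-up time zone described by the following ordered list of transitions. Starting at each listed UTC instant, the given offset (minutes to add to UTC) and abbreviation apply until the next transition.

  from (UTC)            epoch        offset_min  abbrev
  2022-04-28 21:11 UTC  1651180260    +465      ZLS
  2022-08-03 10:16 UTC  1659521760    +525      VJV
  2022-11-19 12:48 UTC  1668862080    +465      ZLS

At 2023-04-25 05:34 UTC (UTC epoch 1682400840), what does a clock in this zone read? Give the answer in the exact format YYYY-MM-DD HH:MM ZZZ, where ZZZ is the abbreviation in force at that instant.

Query: 2023-04-25 05:34 UTC
Rule 3/3 (ZLS, +07:45): 2022-11-19 12:48 UTC ≤ query < +∞
5·60 + 34 + 465 = 799 min
799 = 0·1440 + 799; 799 = 13·60 + 19 → 13:19, same day
→ 2023-04-25 13:19 ZLS

2023-04-25 13:19 ZLS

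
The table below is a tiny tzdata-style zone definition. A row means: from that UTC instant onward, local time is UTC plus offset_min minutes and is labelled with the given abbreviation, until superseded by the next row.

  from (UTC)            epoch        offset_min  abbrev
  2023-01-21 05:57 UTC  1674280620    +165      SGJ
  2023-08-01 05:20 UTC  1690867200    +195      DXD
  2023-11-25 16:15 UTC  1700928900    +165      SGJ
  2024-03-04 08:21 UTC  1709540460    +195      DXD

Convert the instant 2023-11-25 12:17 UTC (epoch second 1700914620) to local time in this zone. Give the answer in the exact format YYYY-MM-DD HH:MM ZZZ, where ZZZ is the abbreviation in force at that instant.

2023-11-25 15:32 DXD

Query: 2023-11-25 12:17 UTC
Rule 2/4 (DXD, +03:15): 2023-08-01 05:20 UTC ≤ query < 2023-11-25 16:15 UTC
12·60 + 17 + 195 = 932 min
932 = 0·1440 + 932; 932 = 15·60 + 32 → 15:32, same day
→ 2023-11-25 15:32 DXD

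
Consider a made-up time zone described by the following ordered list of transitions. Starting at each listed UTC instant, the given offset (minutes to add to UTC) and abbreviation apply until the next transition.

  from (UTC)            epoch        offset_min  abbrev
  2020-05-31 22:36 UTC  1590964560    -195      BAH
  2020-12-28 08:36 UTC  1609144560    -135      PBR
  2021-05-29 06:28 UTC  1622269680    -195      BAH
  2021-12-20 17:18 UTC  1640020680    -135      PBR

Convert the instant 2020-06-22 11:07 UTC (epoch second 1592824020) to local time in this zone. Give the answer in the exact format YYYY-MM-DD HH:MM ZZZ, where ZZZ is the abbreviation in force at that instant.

2020-06-22 07:52 BAH

Query: 2020-06-22 11:07 UTC
Rule 1/4 (BAH, -03:15): 2020-05-31 22:36 UTC ≤ query < 2020-12-28 08:36 UTC
11·60 + 7 - 195 = 472 min
472 = 0·1440 + 472; 472 = 7·60 + 52 → 07:52, same day
→ 2020-06-22 07:52 BAH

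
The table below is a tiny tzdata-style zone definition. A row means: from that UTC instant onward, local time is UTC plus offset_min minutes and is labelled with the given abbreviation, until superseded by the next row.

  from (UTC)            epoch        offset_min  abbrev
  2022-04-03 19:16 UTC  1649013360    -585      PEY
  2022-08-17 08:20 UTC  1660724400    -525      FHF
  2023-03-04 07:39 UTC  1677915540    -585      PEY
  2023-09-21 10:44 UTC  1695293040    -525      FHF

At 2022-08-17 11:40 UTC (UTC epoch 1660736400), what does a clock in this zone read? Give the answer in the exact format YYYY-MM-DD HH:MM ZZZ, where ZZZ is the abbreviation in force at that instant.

2022-08-17 02:55 FHF

Query: 2022-08-17 11:40 UTC
Rule 2/4 (FHF, -08:45): 2022-08-17 08:20 UTC ≤ query < 2023-03-04 07:39 UTC
11·60 + 40 - 525 = 175 min
175 = 0·1440 + 175; 175 = 2·60 + 55 → 02:55, same day
→ 2022-08-17 02:55 FHF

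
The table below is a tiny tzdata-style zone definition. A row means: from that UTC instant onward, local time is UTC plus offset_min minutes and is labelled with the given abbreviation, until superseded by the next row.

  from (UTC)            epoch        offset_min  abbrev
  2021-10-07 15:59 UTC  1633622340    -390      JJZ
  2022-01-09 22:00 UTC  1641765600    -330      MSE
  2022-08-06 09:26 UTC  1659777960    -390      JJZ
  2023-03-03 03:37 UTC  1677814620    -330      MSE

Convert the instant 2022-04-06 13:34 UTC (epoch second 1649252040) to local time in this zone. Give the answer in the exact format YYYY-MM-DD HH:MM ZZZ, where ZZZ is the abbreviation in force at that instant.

2022-04-06 08:04 MSE

Query: 2022-04-06 13:34 UTC
Rule 2/4 (MSE, -05:30): 2022-01-09 22:00 UTC ≤ query < 2022-08-06 09:26 UTC
13·60 + 34 - 330 = 484 min
484 = 0·1440 + 484; 484 = 8·60 + 4 → 08:04, same day
→ 2022-04-06 08:04 MSE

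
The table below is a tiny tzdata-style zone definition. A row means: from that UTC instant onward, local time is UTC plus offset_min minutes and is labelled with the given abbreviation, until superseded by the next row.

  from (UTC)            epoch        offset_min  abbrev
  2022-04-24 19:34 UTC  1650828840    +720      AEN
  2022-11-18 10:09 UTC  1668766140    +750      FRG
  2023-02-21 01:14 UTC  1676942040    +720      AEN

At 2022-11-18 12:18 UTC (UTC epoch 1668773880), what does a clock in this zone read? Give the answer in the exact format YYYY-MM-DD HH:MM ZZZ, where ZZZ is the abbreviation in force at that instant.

Query: 2022-11-18 12:18 UTC
Rule 2/3 (FRG, +12:30): 2022-11-18 10:09 UTC ≤ query < 2023-02-21 01:14 UTC
12·60 + 18 + 750 = 1488 min
1488 = 1·1440 + 48; 48 = 0·60 + 48 → 00:48, 2022-11-18 + 1 day = 2022-11-19
→ 2022-11-19 00:48 FRG

2022-11-19 00:48 FRG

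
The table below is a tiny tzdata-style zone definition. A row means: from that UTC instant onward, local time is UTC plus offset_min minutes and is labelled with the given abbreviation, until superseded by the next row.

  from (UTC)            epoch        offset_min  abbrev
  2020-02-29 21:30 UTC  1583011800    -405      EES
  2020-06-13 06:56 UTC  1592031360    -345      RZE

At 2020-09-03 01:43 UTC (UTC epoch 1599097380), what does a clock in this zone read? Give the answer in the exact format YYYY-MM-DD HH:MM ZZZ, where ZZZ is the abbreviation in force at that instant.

Query: 2020-09-03 01:43 UTC
Rule 2/2 (RZE, -05:45): 2020-06-13 06:56 UTC ≤ query < +∞
1·60 + 43 - 345 = -242 min
-242 = -1·1440 + 1198; 1198 = 19·60 + 58 → 19:58, 2020-09-03 - 1 day = 2020-09-02
→ 2020-09-02 19:58 RZE

2020-09-02 19:58 RZE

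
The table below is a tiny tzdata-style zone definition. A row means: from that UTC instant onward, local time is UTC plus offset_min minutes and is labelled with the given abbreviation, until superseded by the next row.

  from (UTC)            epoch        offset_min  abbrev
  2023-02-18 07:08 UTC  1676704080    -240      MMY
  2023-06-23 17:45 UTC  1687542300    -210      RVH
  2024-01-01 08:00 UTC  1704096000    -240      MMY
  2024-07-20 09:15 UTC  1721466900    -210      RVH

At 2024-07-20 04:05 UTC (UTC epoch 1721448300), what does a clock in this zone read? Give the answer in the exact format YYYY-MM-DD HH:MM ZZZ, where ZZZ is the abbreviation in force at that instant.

2024-07-20 00:05 MMY

Query: 2024-07-20 04:05 UTC
Rule 3/4 (MMY, -04:00): 2024-01-01 08:00 UTC ≤ query < 2024-07-20 09:15 UTC
4·60 + 5 - 240 = 5 min
5 = 0·1440 + 5; 5 = 0·60 + 5 → 00:05, same day
→ 2024-07-20 00:05 MMY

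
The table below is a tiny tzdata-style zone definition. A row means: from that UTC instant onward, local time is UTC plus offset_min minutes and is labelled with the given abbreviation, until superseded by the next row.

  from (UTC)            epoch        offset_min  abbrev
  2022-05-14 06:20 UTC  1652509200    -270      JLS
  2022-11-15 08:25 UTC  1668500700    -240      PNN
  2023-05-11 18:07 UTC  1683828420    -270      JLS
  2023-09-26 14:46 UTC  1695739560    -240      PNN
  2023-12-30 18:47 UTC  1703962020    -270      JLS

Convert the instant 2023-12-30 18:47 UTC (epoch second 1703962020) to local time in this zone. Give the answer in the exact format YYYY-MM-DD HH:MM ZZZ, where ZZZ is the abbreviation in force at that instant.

2023-12-30 14:17 JLS

Query: 2023-12-30 18:47 UTC
Rule 5/5 (JLS, -04:30): 2023-12-30 18:47 UTC ≤ query < +∞
18·60 + 47 - 270 = 857 min
857 = 0·1440 + 857; 857 = 14·60 + 17 → 14:17, same day
→ 2023-12-30 14:17 JLS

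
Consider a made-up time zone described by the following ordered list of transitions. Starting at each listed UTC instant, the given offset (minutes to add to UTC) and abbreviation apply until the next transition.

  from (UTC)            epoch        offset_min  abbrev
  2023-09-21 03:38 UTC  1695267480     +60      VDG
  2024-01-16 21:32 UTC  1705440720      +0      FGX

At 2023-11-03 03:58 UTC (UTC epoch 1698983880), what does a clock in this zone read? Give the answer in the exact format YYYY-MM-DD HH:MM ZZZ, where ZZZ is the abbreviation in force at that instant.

Query: 2023-11-03 03:58 UTC
Rule 1/2 (VDG, +01:00): 2023-09-21 03:38 UTC ≤ query < 2024-01-16 21:32 UTC
3·60 + 58 + 60 = 298 min
298 = 0·1440 + 298; 298 = 4·60 + 58 → 04:58, same day
→ 2023-11-03 04:58 VDG

2023-11-03 04:58 VDG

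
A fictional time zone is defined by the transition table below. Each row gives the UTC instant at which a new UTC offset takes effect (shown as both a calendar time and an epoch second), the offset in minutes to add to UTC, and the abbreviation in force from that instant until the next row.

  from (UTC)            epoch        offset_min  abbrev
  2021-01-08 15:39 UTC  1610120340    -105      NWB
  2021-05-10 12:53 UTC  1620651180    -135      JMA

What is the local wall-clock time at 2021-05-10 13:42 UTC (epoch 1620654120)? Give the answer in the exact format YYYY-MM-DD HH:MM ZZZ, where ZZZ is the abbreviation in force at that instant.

2021-05-10 11:27 JMA

Query: 2021-05-10 13:42 UTC
Rule 2/2 (JMA, -02:15): 2021-05-10 12:53 UTC ≤ query < +∞
13·60 + 42 - 135 = 687 min
687 = 0·1440 + 687; 687 = 11·60 + 27 → 11:27, same day
→ 2021-05-10 11:27 JMA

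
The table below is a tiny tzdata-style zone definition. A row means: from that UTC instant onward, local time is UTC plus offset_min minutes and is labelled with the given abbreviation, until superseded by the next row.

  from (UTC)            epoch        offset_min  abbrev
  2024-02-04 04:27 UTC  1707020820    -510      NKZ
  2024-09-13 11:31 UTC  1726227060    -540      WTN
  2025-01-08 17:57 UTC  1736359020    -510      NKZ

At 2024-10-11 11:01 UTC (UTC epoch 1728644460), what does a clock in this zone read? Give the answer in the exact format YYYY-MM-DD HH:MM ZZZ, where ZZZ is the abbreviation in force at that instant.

2024-10-11 02:01 WTN

Query: 2024-10-11 11:01 UTC
Rule 2/3 (WTN, -09:00): 2024-09-13 11:31 UTC ≤ query < 2025-01-08 17:57 UTC
11·60 + 1 - 540 = 121 min
121 = 0·1440 + 121; 121 = 2·60 + 1 → 02:01, same day
→ 2024-10-11 02:01 WTN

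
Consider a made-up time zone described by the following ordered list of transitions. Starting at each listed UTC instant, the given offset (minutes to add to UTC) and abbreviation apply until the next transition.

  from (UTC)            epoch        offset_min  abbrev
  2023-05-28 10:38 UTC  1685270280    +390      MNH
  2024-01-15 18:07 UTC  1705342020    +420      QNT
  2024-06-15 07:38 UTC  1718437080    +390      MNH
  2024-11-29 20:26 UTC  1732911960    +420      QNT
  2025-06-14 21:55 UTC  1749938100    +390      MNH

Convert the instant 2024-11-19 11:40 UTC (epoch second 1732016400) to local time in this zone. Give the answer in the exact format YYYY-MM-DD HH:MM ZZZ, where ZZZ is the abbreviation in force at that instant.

2024-11-19 18:10 MNH

Query: 2024-11-19 11:40 UTC
Rule 3/5 (MNH, +06:30): 2024-06-15 07:38 UTC ≤ query < 2024-11-29 20:26 UTC
11·60 + 40 + 390 = 1090 min
1090 = 0·1440 + 1090; 1090 = 18·60 + 10 → 18:10, same day
→ 2024-11-19 18:10 MNH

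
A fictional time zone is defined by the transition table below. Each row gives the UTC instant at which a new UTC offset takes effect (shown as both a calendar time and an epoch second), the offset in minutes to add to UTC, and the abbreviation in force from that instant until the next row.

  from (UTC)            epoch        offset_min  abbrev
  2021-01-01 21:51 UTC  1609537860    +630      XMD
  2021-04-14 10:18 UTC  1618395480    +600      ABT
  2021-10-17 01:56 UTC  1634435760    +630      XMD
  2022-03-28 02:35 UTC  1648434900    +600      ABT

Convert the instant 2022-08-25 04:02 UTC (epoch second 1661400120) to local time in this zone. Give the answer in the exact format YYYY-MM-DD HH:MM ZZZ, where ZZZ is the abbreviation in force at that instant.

Query: 2022-08-25 04:02 UTC
Rule 4/4 (ABT, +10:00): 2022-03-28 02:35 UTC ≤ query < +∞
4·60 + 2 + 600 = 842 min
842 = 0·1440 + 842; 842 = 14·60 + 2 → 14:02, same day
→ 2022-08-25 14:02 ABT

2022-08-25 14:02 ABT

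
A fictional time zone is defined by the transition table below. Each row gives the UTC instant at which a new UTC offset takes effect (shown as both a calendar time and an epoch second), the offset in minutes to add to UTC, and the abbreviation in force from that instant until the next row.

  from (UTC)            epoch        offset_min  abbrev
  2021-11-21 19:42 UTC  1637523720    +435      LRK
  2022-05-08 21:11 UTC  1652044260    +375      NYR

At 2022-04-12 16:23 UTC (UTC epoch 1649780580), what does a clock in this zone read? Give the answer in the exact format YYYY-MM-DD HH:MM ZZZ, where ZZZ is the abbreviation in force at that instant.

Query: 2022-04-12 16:23 UTC
Rule 1/2 (LRK, +07:15): 2021-11-21 19:42 UTC ≤ query < 2022-05-08 21:11 UTC
16·60 + 23 + 435 = 1418 min
1418 = 0·1440 + 1418; 1418 = 23·60 + 38 → 23:38, same day
→ 2022-04-12 23:38 LRK

2022-04-12 23:38 LRK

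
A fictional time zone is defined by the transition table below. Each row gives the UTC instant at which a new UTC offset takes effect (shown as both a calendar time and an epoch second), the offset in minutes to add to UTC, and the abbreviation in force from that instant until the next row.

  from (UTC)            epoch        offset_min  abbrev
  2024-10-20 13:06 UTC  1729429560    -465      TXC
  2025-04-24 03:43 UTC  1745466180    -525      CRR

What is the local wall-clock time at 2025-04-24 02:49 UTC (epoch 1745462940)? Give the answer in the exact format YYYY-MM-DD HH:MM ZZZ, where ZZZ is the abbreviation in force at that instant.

Query: 2025-04-24 02:49 UTC
Rule 1/2 (TXC, -07:45): 2024-10-20 13:06 UTC ≤ query < 2025-04-24 03:43 UTC
2·60 + 49 - 465 = -296 min
-296 = -1·1440 + 1144; 1144 = 19·60 + 4 → 19:04, 2025-04-24 - 1 day = 2025-04-23
→ 2025-04-23 19:04 TXC

2025-04-23 19:04 TXC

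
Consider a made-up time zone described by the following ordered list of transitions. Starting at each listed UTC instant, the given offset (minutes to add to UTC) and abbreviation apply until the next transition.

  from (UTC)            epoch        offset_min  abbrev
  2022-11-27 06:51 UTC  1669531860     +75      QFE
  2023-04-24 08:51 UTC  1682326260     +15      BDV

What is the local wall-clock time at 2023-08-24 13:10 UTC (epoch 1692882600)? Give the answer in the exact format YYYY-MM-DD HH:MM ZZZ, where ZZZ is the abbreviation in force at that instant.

Query: 2023-08-24 13:10 UTC
Rule 2/2 (BDV, +00:15): 2023-04-24 08:51 UTC ≤ query < +∞
13·60 + 10 + 15 = 805 min
805 = 0·1440 + 805; 805 = 13·60 + 25 → 13:25, same day
→ 2023-08-24 13:25 BDV

2023-08-24 13:25 BDV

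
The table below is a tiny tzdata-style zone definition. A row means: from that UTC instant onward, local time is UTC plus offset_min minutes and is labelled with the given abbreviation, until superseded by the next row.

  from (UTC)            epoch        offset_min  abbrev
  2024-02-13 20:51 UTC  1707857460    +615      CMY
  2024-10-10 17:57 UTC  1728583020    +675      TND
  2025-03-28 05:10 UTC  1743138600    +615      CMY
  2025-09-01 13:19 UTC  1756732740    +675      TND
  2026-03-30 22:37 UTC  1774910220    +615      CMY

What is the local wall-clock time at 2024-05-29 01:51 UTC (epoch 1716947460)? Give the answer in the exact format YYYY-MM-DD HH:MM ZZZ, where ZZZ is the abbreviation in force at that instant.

2024-05-29 12:06 CMY

Query: 2024-05-29 01:51 UTC
Rule 1/5 (CMY, +10:15): 2024-02-13 20:51 UTC ≤ query < 2024-10-10 17:57 UTC
1·60 + 51 + 615 = 726 min
726 = 0·1440 + 726; 726 = 12·60 + 6 → 12:06, same day
→ 2024-05-29 12:06 CMY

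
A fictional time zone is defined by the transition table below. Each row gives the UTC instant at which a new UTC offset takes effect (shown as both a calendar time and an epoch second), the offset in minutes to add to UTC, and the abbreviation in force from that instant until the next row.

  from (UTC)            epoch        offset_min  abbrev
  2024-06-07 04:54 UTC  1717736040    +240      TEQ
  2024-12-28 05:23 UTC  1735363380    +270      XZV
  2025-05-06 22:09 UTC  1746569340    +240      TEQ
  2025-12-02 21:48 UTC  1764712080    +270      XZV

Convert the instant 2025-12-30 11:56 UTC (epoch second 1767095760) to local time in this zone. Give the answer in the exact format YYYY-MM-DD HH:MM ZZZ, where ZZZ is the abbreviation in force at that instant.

2025-12-30 16:26 XZV

Query: 2025-12-30 11:56 UTC
Rule 4/4 (XZV, +04:30): 2025-12-02 21:48 UTC ≤ query < +∞
11·60 + 56 + 270 = 986 min
986 = 0·1440 + 986; 986 = 16·60 + 26 → 16:26, same day
→ 2025-12-30 16:26 XZV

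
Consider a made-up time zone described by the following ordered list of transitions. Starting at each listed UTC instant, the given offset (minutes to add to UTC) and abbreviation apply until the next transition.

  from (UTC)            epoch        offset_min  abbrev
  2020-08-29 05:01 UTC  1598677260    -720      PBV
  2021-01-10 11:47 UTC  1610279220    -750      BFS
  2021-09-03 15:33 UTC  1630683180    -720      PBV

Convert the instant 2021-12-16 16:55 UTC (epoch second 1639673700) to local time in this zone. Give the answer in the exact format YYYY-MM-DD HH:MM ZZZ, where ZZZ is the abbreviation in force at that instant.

2021-12-16 04:55 PBV

Query: 2021-12-16 16:55 UTC
Rule 3/3 (PBV, -12:00): 2021-09-03 15:33 UTC ≤ query < +∞
16·60 + 55 - 720 = 295 min
295 = 0·1440 + 295; 295 = 4·60 + 55 → 04:55, same day
→ 2021-12-16 04:55 PBV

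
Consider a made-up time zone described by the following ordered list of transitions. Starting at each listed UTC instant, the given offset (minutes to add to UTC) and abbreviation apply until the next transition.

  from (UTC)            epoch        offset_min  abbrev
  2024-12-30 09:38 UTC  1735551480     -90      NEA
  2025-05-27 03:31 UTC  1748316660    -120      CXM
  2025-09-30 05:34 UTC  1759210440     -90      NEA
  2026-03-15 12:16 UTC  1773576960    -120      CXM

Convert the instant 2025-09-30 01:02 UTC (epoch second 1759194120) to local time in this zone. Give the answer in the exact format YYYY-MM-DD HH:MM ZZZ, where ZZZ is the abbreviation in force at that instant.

2025-09-29 23:02 CXM

Query: 2025-09-30 01:02 UTC
Rule 2/4 (CXM, -02:00): 2025-05-27 03:31 UTC ≤ query < 2025-09-30 05:34 UTC
1·60 + 2 - 120 = -58 min
-58 = -1·1440 + 1382; 1382 = 23·60 + 2 → 23:02, 2025-09-30 - 1 day = 2025-09-29
→ 2025-09-29 23:02 CXM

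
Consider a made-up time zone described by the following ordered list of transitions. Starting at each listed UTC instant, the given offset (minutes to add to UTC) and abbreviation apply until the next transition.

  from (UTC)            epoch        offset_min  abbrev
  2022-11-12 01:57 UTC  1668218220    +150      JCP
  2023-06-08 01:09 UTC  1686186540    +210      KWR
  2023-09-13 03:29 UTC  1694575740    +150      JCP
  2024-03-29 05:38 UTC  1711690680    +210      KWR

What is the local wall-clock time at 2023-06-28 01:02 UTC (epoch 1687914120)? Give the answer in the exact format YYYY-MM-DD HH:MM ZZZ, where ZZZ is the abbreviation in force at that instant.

2023-06-28 04:32 KWR

Query: 2023-06-28 01:02 UTC
Rule 2/4 (KWR, +03:30): 2023-06-08 01:09 UTC ≤ query < 2023-09-13 03:29 UTC
1·60 + 2 + 210 = 272 min
272 = 0·1440 + 272; 272 = 4·60 + 32 → 04:32, same day
→ 2023-06-28 04:32 KWR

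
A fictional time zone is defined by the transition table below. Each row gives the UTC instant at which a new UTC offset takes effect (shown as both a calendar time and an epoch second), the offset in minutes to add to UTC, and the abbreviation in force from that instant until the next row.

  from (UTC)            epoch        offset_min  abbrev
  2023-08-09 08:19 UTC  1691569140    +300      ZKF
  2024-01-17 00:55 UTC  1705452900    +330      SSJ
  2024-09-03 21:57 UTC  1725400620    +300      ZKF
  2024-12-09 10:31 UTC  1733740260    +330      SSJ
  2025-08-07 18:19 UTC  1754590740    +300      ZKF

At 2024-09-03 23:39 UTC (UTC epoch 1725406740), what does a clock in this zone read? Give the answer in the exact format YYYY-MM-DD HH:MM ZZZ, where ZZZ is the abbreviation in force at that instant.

Query: 2024-09-03 23:39 UTC
Rule 3/5 (ZKF, +05:00): 2024-09-03 21:57 UTC ≤ query < 2024-12-09 10:31 UTC
23·60 + 39 + 300 = 1719 min
1719 = 1·1440 + 279; 279 = 4·60 + 39 → 04:39, 2024-09-03 + 1 day = 2024-09-04
→ 2024-09-04 04:39 ZKF

2024-09-04 04:39 ZKF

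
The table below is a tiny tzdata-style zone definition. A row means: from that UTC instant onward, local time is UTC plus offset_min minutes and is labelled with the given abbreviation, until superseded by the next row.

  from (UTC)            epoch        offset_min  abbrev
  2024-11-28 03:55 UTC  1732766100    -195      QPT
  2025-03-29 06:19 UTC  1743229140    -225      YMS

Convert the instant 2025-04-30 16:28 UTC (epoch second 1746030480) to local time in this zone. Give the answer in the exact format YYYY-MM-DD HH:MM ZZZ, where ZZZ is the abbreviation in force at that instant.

2025-04-30 12:43 YMS

Query: 2025-04-30 16:28 UTC
Rule 2/2 (YMS, -03:45): 2025-03-29 06:19 UTC ≤ query < +∞
16·60 + 28 - 225 = 763 min
763 = 0·1440 + 763; 763 = 12·60 + 43 → 12:43, same day
→ 2025-04-30 12:43 YMS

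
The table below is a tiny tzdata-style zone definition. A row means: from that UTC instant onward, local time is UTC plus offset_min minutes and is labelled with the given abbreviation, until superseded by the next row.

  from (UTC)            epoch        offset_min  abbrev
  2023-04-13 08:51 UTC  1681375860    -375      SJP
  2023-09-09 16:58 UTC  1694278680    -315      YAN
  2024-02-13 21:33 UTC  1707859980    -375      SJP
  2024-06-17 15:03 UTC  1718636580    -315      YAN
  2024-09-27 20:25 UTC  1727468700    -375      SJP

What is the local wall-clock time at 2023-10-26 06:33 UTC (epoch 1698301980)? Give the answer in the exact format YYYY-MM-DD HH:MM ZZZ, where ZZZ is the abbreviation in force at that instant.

Query: 2023-10-26 06:33 UTC
Rule 2/5 (YAN, -05:15): 2023-09-09 16:58 UTC ≤ query < 2024-02-13 21:33 UTC
6·60 + 33 - 315 = 78 min
78 = 0·1440 + 78; 78 = 1·60 + 18 → 01:18, same day
→ 2023-10-26 01:18 YAN

2023-10-26 01:18 YAN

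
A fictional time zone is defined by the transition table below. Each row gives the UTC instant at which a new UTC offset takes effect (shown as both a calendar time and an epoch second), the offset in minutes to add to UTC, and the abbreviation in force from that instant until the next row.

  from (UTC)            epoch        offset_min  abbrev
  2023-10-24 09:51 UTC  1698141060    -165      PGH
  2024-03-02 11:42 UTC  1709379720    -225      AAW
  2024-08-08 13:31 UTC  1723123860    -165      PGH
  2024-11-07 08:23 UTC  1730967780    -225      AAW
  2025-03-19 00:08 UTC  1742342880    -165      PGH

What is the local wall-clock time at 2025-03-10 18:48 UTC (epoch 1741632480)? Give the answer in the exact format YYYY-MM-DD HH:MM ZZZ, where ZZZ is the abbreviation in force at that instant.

2025-03-10 15:03 AAW

Query: 2025-03-10 18:48 UTC
Rule 4/5 (AAW, -03:45): 2024-11-07 08:23 UTC ≤ query < 2025-03-19 00:08 UTC
18·60 + 48 - 225 = 903 min
903 = 0·1440 + 903; 903 = 15·60 + 3 → 15:03, same day
→ 2025-03-10 15:03 AAW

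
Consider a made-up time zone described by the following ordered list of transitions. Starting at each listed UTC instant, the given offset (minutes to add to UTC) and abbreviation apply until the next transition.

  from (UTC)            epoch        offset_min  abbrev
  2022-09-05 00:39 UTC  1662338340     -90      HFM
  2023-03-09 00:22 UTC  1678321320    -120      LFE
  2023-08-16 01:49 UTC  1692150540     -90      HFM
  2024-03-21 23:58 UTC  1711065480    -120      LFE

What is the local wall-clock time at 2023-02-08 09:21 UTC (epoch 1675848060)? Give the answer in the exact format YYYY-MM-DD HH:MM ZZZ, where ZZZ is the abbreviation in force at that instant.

2023-02-08 07:51 HFM

Query: 2023-02-08 09:21 UTC
Rule 1/4 (HFM, -01:30): 2022-09-05 00:39 UTC ≤ query < 2023-03-09 00:22 UTC
9·60 + 21 - 90 = 471 min
471 = 0·1440 + 471; 471 = 7·60 + 51 → 07:51, same day
→ 2023-02-08 07:51 HFM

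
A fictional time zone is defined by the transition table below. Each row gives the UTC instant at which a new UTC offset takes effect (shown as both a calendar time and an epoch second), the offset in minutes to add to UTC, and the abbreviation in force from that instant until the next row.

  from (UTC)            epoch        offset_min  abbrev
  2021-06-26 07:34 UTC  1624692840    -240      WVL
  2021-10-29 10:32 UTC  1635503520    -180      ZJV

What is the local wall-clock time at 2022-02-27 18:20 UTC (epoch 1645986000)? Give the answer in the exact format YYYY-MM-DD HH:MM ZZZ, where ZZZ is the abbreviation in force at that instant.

2022-02-27 15:20 ZJV

Query: 2022-02-27 18:20 UTC
Rule 2/2 (ZJV, -03:00): 2021-10-29 10:32 UTC ≤ query < +∞
18·60 + 20 - 180 = 920 min
920 = 0·1440 + 920; 920 = 15·60 + 20 → 15:20, same day
→ 2022-02-27 15:20 ZJV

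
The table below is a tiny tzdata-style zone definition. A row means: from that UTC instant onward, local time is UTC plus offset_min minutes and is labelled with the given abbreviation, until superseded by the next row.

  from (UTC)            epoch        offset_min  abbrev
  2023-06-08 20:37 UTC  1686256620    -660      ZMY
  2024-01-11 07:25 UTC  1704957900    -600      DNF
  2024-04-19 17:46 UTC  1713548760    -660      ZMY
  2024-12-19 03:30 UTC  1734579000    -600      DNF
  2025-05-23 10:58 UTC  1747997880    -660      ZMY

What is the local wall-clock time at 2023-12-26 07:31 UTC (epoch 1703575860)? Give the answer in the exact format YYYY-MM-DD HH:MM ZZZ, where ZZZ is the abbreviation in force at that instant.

2023-12-25 20:31 ZMY

Query: 2023-12-26 07:31 UTC
Rule 1/5 (ZMY, -11:00): 2023-06-08 20:37 UTC ≤ query < 2024-01-11 07:25 UTC
7·60 + 31 - 660 = -209 min
-209 = -1·1440 + 1231; 1231 = 20·60 + 31 → 20:31, 2023-12-26 - 1 day = 2023-12-25
→ 2023-12-25 20:31 ZMY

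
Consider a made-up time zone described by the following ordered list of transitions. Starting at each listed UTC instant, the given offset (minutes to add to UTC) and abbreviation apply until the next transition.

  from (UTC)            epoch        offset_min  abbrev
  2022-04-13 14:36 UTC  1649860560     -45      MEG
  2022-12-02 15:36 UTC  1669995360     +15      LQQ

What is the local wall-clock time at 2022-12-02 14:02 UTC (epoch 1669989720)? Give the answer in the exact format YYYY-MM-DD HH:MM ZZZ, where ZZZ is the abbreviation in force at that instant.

Query: 2022-12-02 14:02 UTC
Rule 1/2 (MEG, -00:45): 2022-04-13 14:36 UTC ≤ query < 2022-12-02 15:36 UTC
14·60 + 2 - 45 = 797 min
797 = 0·1440 + 797; 797 = 13·60 + 17 → 13:17, same day
→ 2022-12-02 13:17 MEG

2022-12-02 13:17 MEG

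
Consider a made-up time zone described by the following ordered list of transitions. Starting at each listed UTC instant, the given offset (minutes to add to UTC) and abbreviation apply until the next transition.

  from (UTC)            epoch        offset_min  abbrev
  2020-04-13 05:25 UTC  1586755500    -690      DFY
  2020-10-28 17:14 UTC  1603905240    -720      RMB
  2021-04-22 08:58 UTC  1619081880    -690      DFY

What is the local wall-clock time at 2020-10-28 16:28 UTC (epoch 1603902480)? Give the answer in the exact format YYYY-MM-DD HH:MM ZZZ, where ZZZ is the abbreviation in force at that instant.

Query: 2020-10-28 16:28 UTC
Rule 1/3 (DFY, -11:30): 2020-04-13 05:25 UTC ≤ query < 2020-10-28 17:14 UTC
16·60 + 28 - 690 = 298 min
298 = 0·1440 + 298; 298 = 4·60 + 58 → 04:58, same day
→ 2020-10-28 04:58 DFY

2020-10-28 04:58 DFY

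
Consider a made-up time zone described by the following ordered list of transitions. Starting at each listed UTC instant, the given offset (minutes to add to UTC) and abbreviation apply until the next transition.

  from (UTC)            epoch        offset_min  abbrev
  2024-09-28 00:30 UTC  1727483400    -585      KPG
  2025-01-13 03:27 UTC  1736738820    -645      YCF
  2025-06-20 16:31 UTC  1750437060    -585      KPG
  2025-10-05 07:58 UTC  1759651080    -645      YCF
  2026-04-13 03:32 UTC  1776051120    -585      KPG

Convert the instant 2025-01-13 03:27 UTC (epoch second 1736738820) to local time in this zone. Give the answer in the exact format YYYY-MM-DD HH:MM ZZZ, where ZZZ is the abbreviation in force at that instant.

Query: 2025-01-13 03:27 UTC
Rule 2/5 (YCF, -10:45): 2025-01-13 03:27 UTC ≤ query < 2025-06-20 16:31 UTC
3·60 + 27 - 645 = -438 min
-438 = -1·1440 + 1002; 1002 = 16·60 + 42 → 16:42, 2025-01-13 - 1 day = 2025-01-12
→ 2025-01-12 16:42 YCF

2025-01-12 16:42 YCF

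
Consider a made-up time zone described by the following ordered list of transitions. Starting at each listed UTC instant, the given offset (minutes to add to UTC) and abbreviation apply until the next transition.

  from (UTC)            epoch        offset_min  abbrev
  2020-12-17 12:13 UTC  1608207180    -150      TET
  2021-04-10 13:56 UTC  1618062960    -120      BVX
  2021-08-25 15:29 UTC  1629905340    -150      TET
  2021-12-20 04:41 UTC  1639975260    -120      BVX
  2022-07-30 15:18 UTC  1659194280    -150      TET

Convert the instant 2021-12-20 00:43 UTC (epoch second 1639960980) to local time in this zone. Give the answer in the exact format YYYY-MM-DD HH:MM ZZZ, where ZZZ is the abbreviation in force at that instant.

2021-12-19 22:13 TET

Query: 2021-12-20 00:43 UTC
Rule 3/5 (TET, -02:30): 2021-08-25 15:29 UTC ≤ query < 2021-12-20 04:41 UTC
0·60 + 43 - 150 = -107 min
-107 = -1·1440 + 1333; 1333 = 22·60 + 13 → 22:13, 2021-12-20 - 1 day = 2021-12-19
→ 2021-12-19 22:13 TET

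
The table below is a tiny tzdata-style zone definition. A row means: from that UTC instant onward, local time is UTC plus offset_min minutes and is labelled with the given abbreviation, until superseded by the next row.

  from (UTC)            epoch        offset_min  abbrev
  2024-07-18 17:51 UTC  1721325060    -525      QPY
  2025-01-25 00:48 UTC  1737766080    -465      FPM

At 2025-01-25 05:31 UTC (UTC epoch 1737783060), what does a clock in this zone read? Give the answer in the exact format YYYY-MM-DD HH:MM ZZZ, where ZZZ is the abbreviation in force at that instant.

2025-01-24 21:46 FPM

Query: 2025-01-25 05:31 UTC
Rule 2/2 (FPM, -07:45): 2025-01-25 00:48 UTC ≤ query < +∞
5·60 + 31 - 465 = -134 min
-134 = -1·1440 + 1306; 1306 = 21·60 + 46 → 21:46, 2025-01-25 - 1 day = 2025-01-24
→ 2025-01-24 21:46 FPM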